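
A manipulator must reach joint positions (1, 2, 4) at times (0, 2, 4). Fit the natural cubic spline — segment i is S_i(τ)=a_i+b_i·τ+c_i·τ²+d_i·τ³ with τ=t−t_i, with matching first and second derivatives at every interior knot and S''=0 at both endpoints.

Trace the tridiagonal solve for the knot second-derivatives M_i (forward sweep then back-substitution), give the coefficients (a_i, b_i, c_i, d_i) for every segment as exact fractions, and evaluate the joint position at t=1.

Δ: Δ0=1/2, Δ1=1
row 1: diag=8, rhs=3; c'=1/4, d'=3/8
back: M1=3/8
M: M0=0, M1=3/8, M2=0
seg 0: a=1, c=M0/2=0, d=(M1−M0)/(6·2)=1/32, b=Δ0−h0·(2M0+M1)/6=3/8
seg 1: a=2, c=M1/2=3/16, d=(M2−M1)/(6·2)=-1/32, b=Δ1−h1·(2M1+M2)/6=3/4
t_q=1 → seg 0, τ=1; S=1+3/8·τ+0·τ²+1/32·τ³=45/32

  seg 0: a=1 b=3/8 c=0 d=1/32
  seg 1: a=2 b=3/4 c=3/16 d=-1/32
S(1) = 45/32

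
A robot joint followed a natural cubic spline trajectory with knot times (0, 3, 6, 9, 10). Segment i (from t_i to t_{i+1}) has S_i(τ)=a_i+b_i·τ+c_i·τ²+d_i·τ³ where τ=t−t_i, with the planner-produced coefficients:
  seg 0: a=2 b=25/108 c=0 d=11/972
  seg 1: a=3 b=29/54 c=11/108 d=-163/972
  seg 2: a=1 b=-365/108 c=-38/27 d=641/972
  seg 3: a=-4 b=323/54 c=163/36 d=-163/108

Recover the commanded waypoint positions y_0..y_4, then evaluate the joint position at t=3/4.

y_0 = S_0(0) = a_0 = 2
y_1 = S_1(0) = a_1 = 3
y_2 = S_2(0) = a_2 = 1
y_3 = S_3(0) = a_3 = -4
y_4 = S_3(1) = 5
t_q=3/4 is in segment 0 (τ=3/4); S_0(τ)=1673/768

y_0=2 y_1=3 y_2=1 y_3=-4 y_4=5
S(3/4) = 1673/768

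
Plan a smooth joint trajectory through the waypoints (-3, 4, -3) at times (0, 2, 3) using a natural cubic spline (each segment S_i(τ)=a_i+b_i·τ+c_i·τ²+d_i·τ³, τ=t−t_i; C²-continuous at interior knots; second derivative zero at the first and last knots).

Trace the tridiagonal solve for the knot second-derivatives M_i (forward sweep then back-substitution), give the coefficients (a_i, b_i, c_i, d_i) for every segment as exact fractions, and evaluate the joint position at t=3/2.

  seg 0: a=-3 b=7 c=0 d=-7/8
  seg 1: a=4 b=-7/2 c=-21/4 d=7/4
S(3/2) = 291/64

Δ: Δ0=7/2, Δ1=-7
row 1: diag=6, rhs=-63; c'=1/6, d'=-21/2
back: M1=-21/2
M: M0=0, M1=-21/2, M2=0
seg 0: a=-3, c=M0/2=0, d=(M1−M0)/(6·2)=-7/8, b=Δ0−h0·(2M0+M1)/6=7
seg 1: a=4, c=M1/2=-21/4, d=(M2−M1)/(6·1)=7/4, b=Δ1−h1·(2M1+M2)/6=-7/2
t_q=3/2 → seg 0, τ=3/2; S=-3+7·τ+0·τ²+-7/8·τ³=291/64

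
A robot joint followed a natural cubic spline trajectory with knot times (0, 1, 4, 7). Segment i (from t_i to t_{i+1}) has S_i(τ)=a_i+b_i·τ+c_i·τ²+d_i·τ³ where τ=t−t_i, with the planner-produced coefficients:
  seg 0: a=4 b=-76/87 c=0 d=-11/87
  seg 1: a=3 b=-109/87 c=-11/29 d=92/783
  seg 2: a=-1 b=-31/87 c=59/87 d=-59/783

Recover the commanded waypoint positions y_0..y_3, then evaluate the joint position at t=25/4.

y_0 = S_0(0) = a_0 = 4
y_1 = S_1(0) = a_1 = 3
y_2 = S_2(0) = a_2 = -1
y_3 = S_2(3) = 2
t_q=25/4 is in segment 2 (τ=9/4); S_2(τ)=1435/1856

y_0=4 y_1=3 y_2=-1 y_3=2
S(25/4) = 1435/1856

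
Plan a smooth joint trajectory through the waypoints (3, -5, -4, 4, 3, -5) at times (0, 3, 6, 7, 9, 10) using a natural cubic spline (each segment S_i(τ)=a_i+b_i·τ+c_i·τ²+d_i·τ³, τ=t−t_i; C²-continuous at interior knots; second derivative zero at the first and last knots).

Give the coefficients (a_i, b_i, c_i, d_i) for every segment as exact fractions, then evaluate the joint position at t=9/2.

  seg 0: a=3 b=-3475/1356 c=0 d=-47/4068
  seg 1: a=-5 b=-1949/678 c=-47/452 d=1591/4068
  seg 2: a=-4 b=9575/1356 c=386/113 d=-3359/1356
  seg 3: a=4 b=4381/678 c=-1815/452 d=725/2712
  seg 4: a=3 b=-2167/339 c=-545/226 d=545/678
S(9/2) = -29745/3616

Δ: Δ0=-8/3, Δ1=1/3, Δ2=8, Δ3=-1/2, Δ4=-8
row 1: diag=12, rhs=18; c'=1/4, d'=3/2
row 2: denom=8−3·1/4=29/4; d'=(46−3·3/2)/(29/4)=166/29
row 3: denom=6−1·4/29=170/29; d'=(-51−1·166/29)/(170/29)=-329/34
row 4: denom=6−2·29/85=452/85; d'=(-45−2·-329/34)/(452/85)=-545/113
back: M4=-545/113
back: M3=-329/34−29/85·-545/113=-1815/226
back: M2=166/29−4/29·-1815/226=772/113
back: M1=3/2−1/4·772/113=-47/226
M: M0=0, M1=-47/226, M2=772/113, M3=-1815/226, M4=-545/113, M5=0
seg 0: a=3, c=M0/2=0, d=(M1−M0)/(6·3)=-47/4068, b=Δ0−h0·(2M0+M1)/6=-3475/1356
seg 1: a=-5, c=M1/2=-47/452, d=(M2−M1)/(6·3)=1591/4068, b=Δ1−h1·(2M1+M2)/6=-1949/678
seg 2: a=-4, c=M2/2=386/113, d=(M3−M2)/(6·1)=-3359/1356, b=Δ2−h2·(2M2+M3)/6=9575/1356
seg 3: a=4, c=M3/2=-1815/452, d=(M4−M3)/(6·2)=725/2712, b=Δ3−h3·(2M3+M4)/6=4381/678
seg 4: a=3, c=M4/2=-545/226, d=(M5−M4)/(6·1)=545/678, b=Δ4−h4·(2M4+M5)/6=-2167/339
t_q=9/2 → seg 1, τ=3/2; S=-5+-1949/678·τ+-47/452·τ²+1591/4068·τ³=-29745/3616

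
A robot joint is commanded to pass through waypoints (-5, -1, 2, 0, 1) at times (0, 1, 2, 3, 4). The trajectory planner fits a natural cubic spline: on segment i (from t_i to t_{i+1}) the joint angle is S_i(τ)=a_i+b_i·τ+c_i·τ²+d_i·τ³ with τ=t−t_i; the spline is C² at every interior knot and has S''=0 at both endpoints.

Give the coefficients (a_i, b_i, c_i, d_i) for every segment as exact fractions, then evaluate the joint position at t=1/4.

  seg 0: a=-5 b=27/7 c=0 d=1/7
  seg 1: a=-1 b=30/7 c=3/7 d=-12/7
  seg 2: a=2 b=0 c=-33/7 d=19/7
  seg 3: a=0 b=-9/7 c=24/7 d=-8/7
S(1/4) = -1807/448

Δ: Δ0=4, Δ1=3, Δ2=-2, Δ3=1
row 1: diag=4, rhs=-6; c'=1/4, d'=-3/2
row 2: denom=4−1·1/4=15/4; d'=(-30−1·-3/2)/(15/4)=-38/5
row 3: denom=4−1·4/15=56/15; d'=(18−1·-38/5)/(56/15)=48/7
back: M3=48/7
back: M2=-38/5−4/15·48/7=-66/7
back: M1=-3/2−1/4·-66/7=6/7
M: M0=0, M1=6/7, M2=-66/7, M3=48/7, M4=0
seg 0: a=-5, c=M0/2=0, d=(M1−M0)/(6·1)=1/7, b=Δ0−h0·(2M0+M1)/6=27/7
seg 1: a=-1, c=M1/2=3/7, d=(M2−M1)/(6·1)=-12/7, b=Δ1−h1·(2M1+M2)/6=30/7
seg 2: a=2, c=M2/2=-33/7, d=(M3−M2)/(6·1)=19/7, b=Δ2−h2·(2M2+M3)/6=0
seg 3: a=0, c=M3/2=24/7, d=(M4−M3)/(6·1)=-8/7, b=Δ3−h3·(2M3+M4)/6=-9/7
t_q=1/4 → seg 0, τ=1/4; S=-5+27/7·τ+0·τ²+1/7·τ³=-1807/448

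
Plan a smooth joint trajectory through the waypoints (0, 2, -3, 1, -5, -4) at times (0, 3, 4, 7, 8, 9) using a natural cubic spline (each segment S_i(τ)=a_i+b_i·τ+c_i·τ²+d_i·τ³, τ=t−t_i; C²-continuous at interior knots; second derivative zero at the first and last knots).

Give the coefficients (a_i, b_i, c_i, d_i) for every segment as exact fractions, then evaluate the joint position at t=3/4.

Δ: Δ0=2/3, Δ1=-5, Δ2=4/3, Δ3=-6, Δ4=1
row 1: diag=8, rhs=-34; c'=1/8, d'=-17/4
row 2: denom=8−1·1/8=63/8; d'=(38−1·-17/4)/(63/8)=338/63
row 3: denom=8−3·8/21=48/7; d'=(-44−3·338/63)/(48/7)=-631/72
row 4: denom=4−1·7/48=185/48; d'=(42−1·-631/72)/(185/48)=1462/111
back: M4=1462/111
back: M3=-631/72−7/48·1462/111=-1186/111
back: M2=338/63−8/21·-1186/111=3142/333
back: M1=-17/4−1/8·3142/333=-1808/333
M: M0=0, M1=-1808/333, M2=3142/333, M3=-1186/111, M4=1462/111, M5=0
seg 0: a=0, c=M0/2=0, d=(M1−M0)/(6·3)=-904/2997, b=Δ0−h0·(2M0+M1)/6=1126/333
seg 1: a=2, c=M1/2=-904/333, d=(M2−M1)/(6·1)=275/111, b=Δ1−h1·(2M1+M2)/6=-1586/333
seg 2: a=-3, c=M2/2=1571/333, d=(M3−M2)/(6·3)=-3350/2997, b=Δ2−h2·(2M2+M3)/6=-919/333
seg 3: a=1, c=M3/2=-593/111, d=(M4−M3)/(6·1)=1324/333, b=Δ3−h3·(2M3+M4)/6=-1543/333
seg 4: a=-5, c=M4/2=731/111, d=(M5−M4)/(6·1)=-731/333, b=Δ4−h4·(2M4+M5)/6=-1129/333
t_q=3/4 → seg 0, τ=3/4; S=0+1126/333·τ+0·τ²+-904/2997·τ³=713/296

  seg 0: a=0 b=1126/333 c=0 d=-904/2997
  seg 1: a=2 b=-1586/333 c=-904/333 d=275/111
  seg 2: a=-3 b=-919/333 c=1571/333 d=-3350/2997
  seg 3: a=1 b=-1543/333 c=-593/111 d=1324/333
  seg 4: a=-5 b=-1129/333 c=731/111 d=-731/333
S(3/4) = 713/296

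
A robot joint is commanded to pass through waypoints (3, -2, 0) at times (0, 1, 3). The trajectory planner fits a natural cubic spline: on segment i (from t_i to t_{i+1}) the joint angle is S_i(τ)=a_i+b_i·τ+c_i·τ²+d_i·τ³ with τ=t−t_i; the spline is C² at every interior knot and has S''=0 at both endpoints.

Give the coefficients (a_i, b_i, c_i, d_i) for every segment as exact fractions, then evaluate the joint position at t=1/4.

Δ: Δ0=-5, Δ1=1
row 1: diag=6, rhs=36; c'=1/3, d'=6
back: M1=6
M: M0=0, M1=6, M2=0
seg 0: a=3, c=M0/2=0, d=(M1−M0)/(6·1)=1, b=Δ0−h0·(2M0+M1)/6=-6
seg 1: a=-2, c=M1/2=3, d=(M2−M1)/(6·2)=-1/2, b=Δ1−h1·(2M1+M2)/6=-3
t_q=1/4 → seg 0, τ=1/4; S=3+-6·τ+0·τ²+1·τ³=97/64

  seg 0: a=3 b=-6 c=0 d=1
  seg 1: a=-2 b=-3 c=3 d=-1/2
S(1/4) = 97/64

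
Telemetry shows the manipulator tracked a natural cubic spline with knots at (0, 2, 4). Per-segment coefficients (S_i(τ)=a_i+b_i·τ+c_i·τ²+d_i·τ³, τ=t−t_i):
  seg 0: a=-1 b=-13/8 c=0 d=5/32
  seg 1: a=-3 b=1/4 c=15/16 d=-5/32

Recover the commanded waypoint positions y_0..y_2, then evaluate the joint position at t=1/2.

y_0 = S_0(0) = a_0 = -1
y_1 = S_1(0) = a_1 = -3
y_2 = S_1(2) = 0
t_q=1/2 is in segment 0 (τ=1/2); S_0(τ)=-459/256

y_0=-1 y_1=-3 y_2=0
S(1/2) = -459/256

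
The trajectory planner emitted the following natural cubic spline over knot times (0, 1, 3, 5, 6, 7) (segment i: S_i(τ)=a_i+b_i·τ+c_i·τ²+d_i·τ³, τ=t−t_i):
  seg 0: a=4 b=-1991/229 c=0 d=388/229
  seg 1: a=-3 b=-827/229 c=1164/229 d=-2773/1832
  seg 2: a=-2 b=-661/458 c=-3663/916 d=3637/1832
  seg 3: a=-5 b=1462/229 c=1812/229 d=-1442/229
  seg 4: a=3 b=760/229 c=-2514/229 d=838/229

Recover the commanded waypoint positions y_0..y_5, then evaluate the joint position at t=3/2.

y_0 = S_0(0) = a_0 = 4
y_1 = S_1(0) = a_1 = -3
y_2 = S_2(0) = a_2 = -2
y_3 = S_3(0) = a_3 = -5
y_4 = S_4(0) = a_4 = 3
y_5 = S_4(1) = -1
t_q=3/2 is in segment 1 (τ=1/2); S_1(τ)=-54581/14656

y_0=4 y_1=-3 y_2=-2 y_3=-5 y_4=3 y_5=-1
S(3/2) = -54581/14656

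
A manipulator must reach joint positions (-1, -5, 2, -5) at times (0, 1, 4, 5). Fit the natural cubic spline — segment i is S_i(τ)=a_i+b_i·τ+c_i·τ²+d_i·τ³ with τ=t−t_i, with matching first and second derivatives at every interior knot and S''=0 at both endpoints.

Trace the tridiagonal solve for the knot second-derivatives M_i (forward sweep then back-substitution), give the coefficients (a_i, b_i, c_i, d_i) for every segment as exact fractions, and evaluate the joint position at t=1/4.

  seg 0: a=-1 b=-896/165 c=0 d=236/165
  seg 1: a=-5 b=-188/165 c=236/55 d=-47/45
  seg 2: a=2 b=-593/165 c=-281/55 d=281/165
S(1/4) = -411/176

Δ: Δ0=-4, Δ1=7/3, Δ2=-7
row 1: diag=8, rhs=38; c'=3/8, d'=19/4
row 2: denom=8−3·3/8=55/8; d'=(-56−3·19/4)/(55/8)=-562/55
back: M2=-562/55
back: M1=19/4−3/8·-562/55=472/55
M: M0=0, M1=472/55, M2=-562/55, M3=0
seg 0: a=-1, c=M0/2=0, d=(M1−M0)/(6·1)=236/165, b=Δ0−h0·(2M0+M1)/6=-896/165
seg 1: a=-5, c=M1/2=236/55, d=(M2−M1)/(6·3)=-47/45, b=Δ1−h1·(2M1+M2)/6=-188/165
seg 2: a=2, c=M2/2=-281/55, d=(M3−M2)/(6·1)=281/165, b=Δ2−h2·(2M2+M3)/6=-593/165
t_q=1/4 → seg 0, τ=1/4; S=-1+-896/165·τ+0·τ²+236/165·τ³=-411/176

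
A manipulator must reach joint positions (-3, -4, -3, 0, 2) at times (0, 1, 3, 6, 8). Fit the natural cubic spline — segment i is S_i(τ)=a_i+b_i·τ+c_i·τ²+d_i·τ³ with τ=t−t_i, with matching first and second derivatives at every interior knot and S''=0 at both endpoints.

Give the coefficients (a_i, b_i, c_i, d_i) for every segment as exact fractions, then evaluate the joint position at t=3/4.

  seg 0: a=-3 b=-5/4 c=0 d=1/4
  seg 1: a=-4 b=-1/2 c=3/4 d=-1/8
  seg 2: a=-3 b=1 c=0 d=0
  seg 3: a=0 b=1 c=0 d=0
S(3/4) = -981/256

Δ: Δ0=-1, Δ1=1/2, Δ2=1, Δ3=1
row 1: diag=6, rhs=9; c'=1/3, d'=3/2
row 2: denom=10−2·1/3=28/3; d'=(3−2·3/2)/(28/3)=0
row 3: denom=10−3·9/28=253/28; d'=(0−3·0)/(253/28)=0
back: M3=0
back: M2=0−9/28·0=0
back: M1=3/2−1/3·0=3/2
M: M0=0, M1=3/2, M2=0, M3=0, M4=0
seg 0: a=-3, c=M0/2=0, d=(M1−M0)/(6·1)=1/4, b=Δ0−h0·(2M0+M1)/6=-5/4
seg 1: a=-4, c=M1/2=3/4, d=(M2−M1)/(6·2)=-1/8, b=Δ1−h1·(2M1+M2)/6=-1/2
seg 2: a=-3, c=M2/2=0, d=(M3−M2)/(6·3)=0, b=Δ2−h2·(2M2+M3)/6=1
seg 3: a=0, c=M3/2=0, d=(M4−M3)/(6·2)=0, b=Δ3−h3·(2M3+M4)/6=1
t_q=3/4 → seg 0, τ=3/4; S=-3+-5/4·τ+0·τ²+1/4·τ³=-981/256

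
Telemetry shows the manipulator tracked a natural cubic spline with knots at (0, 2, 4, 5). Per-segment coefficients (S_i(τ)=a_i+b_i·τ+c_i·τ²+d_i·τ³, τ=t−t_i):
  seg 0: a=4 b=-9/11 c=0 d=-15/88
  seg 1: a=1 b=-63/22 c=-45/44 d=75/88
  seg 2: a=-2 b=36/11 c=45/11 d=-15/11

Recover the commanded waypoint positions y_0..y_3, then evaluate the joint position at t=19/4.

y_0=4 y_1=1 y_2=-2 y_3=4
S(19/4) = 1535/704

y_0 = S_0(0) = a_0 = 4
y_1 = S_1(0) = a_1 = 1
y_2 = S_2(0) = a_2 = -2
y_3 = S_2(1) = 4
t_q=19/4 is in segment 2 (τ=3/4); S_2(τ)=1535/704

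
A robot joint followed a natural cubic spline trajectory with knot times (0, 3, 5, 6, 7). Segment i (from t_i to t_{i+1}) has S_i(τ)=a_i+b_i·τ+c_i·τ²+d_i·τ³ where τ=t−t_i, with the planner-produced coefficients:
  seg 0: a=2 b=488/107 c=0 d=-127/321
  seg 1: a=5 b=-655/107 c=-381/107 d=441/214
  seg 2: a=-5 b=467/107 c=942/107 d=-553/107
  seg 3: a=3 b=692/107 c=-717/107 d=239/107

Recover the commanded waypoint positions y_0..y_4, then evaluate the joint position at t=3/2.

y_0=2 y_1=5 y_2=-5 y_3=3 y_4=5
S(3/2) = 6425/856

y_0 = S_0(0) = a_0 = 2
y_1 = S_1(0) = a_1 = 5
y_2 = S_2(0) = a_2 = -5
y_3 = S_3(0) = a_3 = 3
y_4 = S_3(1) = 5
t_q=3/2 is in segment 0 (τ=3/2); S_0(τ)=6425/856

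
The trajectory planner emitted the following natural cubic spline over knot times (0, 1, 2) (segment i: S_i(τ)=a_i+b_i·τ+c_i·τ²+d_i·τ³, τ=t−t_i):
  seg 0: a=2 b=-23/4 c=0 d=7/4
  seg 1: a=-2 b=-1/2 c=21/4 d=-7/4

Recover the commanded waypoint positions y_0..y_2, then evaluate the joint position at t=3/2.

y_0 = S_0(0) = a_0 = 2
y_1 = S_1(0) = a_1 = -2
y_2 = S_1(1) = 1
t_q=3/2 is in segment 1 (τ=1/2); S_1(τ)=-37/32

y_0=2 y_1=-2 y_2=1
S(3/2) = -37/32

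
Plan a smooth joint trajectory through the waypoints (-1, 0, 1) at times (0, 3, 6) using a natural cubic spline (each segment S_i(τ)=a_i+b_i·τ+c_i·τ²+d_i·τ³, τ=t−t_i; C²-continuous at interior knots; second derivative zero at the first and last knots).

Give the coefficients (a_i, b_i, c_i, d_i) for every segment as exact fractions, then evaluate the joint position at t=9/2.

  seg 0: a=-1 b=1/3 c=0 d=0
  seg 1: a=0 b=1/3 c=0 d=0
S(9/2) = 1/2

Δ: Δ0=1/3, Δ1=1/3
row 1: diag=12, rhs=0; c'=1/4, d'=0
back: M1=0
M: M0=0, M1=0, M2=0
seg 0: a=-1, c=M0/2=0, d=(M1−M0)/(6·3)=0, b=Δ0−h0·(2M0+M1)/6=1/3
seg 1: a=0, c=M1/2=0, d=(M2−M1)/(6·3)=0, b=Δ1−h1·(2M1+M2)/6=1/3
t_q=9/2 → seg 1, τ=3/2; S=0+1/3·τ+0·τ²+0·τ³=1/2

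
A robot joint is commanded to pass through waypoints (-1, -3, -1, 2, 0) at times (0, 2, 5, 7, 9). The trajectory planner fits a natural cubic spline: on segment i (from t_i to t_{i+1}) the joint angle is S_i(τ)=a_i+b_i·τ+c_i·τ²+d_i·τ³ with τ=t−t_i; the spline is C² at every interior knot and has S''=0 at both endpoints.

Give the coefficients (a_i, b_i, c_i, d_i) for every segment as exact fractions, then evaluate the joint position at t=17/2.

Δ: Δ0=-1, Δ1=2/3, Δ2=3/2, Δ3=-1
row 1: diag=10, rhs=10; c'=3/10, d'=1
row 2: denom=10−3·3/10=91/10; d'=(5−3·1)/(91/10)=20/91
row 3: denom=8−2·20/91=688/91; d'=(-15−2·20/91)/(688/91)=-1405/688
back: M3=-1405/688
back: M2=20/91−20/91·-1405/688=115/172
back: M1=1−3/10·115/172=275/344
M: M0=0, M1=275/344, M2=115/172, M3=-1405/688, M4=0
seg 0: a=-1, c=M0/2=0, d=(M1−M0)/(6·2)=275/4128, b=Δ0−h0·(2M0+M1)/6=-1307/1032
seg 1: a=-3, c=M1/2=275/688, d=(M2−M1)/(6·3)=-5/688, b=Δ1−h1·(2M1+M2)/6=-241/516
seg 2: a=-1, c=M2/2=115/344, d=(M3−M2)/(6·2)=-1865/8256, b=Δ2−h2·(2M2+M3)/6=3581/2064
seg 3: a=2, c=M3/2=-1405/1376, d=(M4−M3)/(6·2)=1405/8256, b=Δ3−h3·(2M3+M4)/6=373/1032
t_q=17/2 → seg 3, τ=3/2; S=2+373/1032·τ+-1405/1376·τ²+1405/8256·τ³=18033/22016

  seg 0: a=-1 b=-1307/1032 c=0 d=275/4128
  seg 1: a=-3 b=-241/516 c=275/688 d=-5/688
  seg 2: a=-1 b=3581/2064 c=115/344 d=-1865/8256
  seg 3: a=2 b=373/1032 c=-1405/1376 d=1405/8256
S(17/2) = 18033/22016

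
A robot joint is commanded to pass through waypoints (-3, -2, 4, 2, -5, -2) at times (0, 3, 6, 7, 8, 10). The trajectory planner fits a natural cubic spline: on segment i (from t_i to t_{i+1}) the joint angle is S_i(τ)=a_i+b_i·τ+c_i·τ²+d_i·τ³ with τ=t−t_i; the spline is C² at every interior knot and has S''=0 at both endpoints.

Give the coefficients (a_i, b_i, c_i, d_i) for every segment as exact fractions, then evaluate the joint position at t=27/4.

  seg 0: a=-3 b=-1457/3858 c=0 d=2743/34722
  seg 1: a=-2 b=3386/1929 c=2743/3858 d=-7285/34722
  seg 2: a=4 b=1375/3858 c=-757/643 d=-4549/3858
  seg 3: a=2 b=-10678/1929 c=-6063/1286 d=12539/3858
  seg 4: a=-5 b=-20117/3858 c=3238/643 d=-1619/1929
S(27/4) = 255771/82304

Δ: Δ0=1/3, Δ1=2, Δ2=-2, Δ3=-7, Δ4=3/2
row 1: diag=12, rhs=10; c'=1/4, d'=5/6
row 2: denom=8−3·1/4=29/4; d'=(-24−3·5/6)/(29/4)=-106/29
row 3: denom=4−1·4/29=112/29; d'=(-30−1·-106/29)/(112/29)=-191/28
row 4: denom=6−1·29/112=643/112; d'=(51−1·-191/28)/(643/112)=6476/643
back: M4=6476/643
back: M3=-191/28−29/112·6476/643=-6063/643
back: M2=-106/29−4/29·-6063/643=-1514/643
back: M1=5/6−1/4·-1514/643=2743/1929
M: M0=0, M1=2743/1929, M2=-1514/643, M3=-6063/643, M4=6476/643, M5=0
seg 0: a=-3, c=M0/2=0, d=(M1−M0)/(6·3)=2743/34722, b=Δ0−h0·(2M0+M1)/6=-1457/3858
seg 1: a=-2, c=M1/2=2743/3858, d=(M2−M1)/(6·3)=-7285/34722, b=Δ1−h1·(2M1+M2)/6=3386/1929
seg 2: a=4, c=M2/2=-757/643, d=(M3−M2)/(6·1)=-4549/3858, b=Δ2−h2·(2M2+M3)/6=1375/3858
seg 3: a=2, c=M3/2=-6063/1286, d=(M4−M3)/(6·1)=12539/3858, b=Δ3−h3·(2M3+M4)/6=-10678/1929
seg 4: a=-5, c=M4/2=3238/643, d=(M5−M4)/(6·2)=-1619/1929, b=Δ4−h4·(2M4+M5)/6=-20117/3858
t_q=27/4 → seg 2, τ=3/4; S=4+1375/3858·τ+-757/643·τ²+-4549/3858·τ³=255771/82304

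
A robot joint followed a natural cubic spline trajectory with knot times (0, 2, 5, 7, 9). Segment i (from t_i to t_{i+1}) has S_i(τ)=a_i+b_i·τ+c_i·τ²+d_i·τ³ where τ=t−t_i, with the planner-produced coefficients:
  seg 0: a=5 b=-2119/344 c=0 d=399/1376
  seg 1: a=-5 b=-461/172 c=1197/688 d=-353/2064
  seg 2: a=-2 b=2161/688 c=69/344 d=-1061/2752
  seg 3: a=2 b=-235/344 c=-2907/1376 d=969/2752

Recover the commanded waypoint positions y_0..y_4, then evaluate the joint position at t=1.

y_0=5 y_1=-5 y_2=-2 y_3=2 y_4=-5
S(1) = -1197/1376

y_0 = S_0(0) = a_0 = 5
y_1 = S_1(0) = a_1 = -5
y_2 = S_2(0) = a_2 = -2
y_3 = S_3(0) = a_3 = 2
y_4 = S_3(2) = -5
t_q=1 is in segment 0 (τ=1); S_0(τ)=-1197/1376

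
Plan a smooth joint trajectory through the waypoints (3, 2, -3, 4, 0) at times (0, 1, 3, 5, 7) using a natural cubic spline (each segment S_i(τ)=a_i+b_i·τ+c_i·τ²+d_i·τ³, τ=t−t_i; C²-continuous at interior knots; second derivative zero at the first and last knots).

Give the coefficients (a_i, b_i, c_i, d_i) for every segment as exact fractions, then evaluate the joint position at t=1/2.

  seg 0: a=3 b=-15/41 c=0 d=-26/41
  seg 1: a=2 b=-93/41 c=-78/41 d=293/328
  seg 2: a=-3 b=69/82 c=567/164 d=-349/328
  seg 3: a=4 b=78/41 c=-120/41 d=20/41
S(1/2) = 449/164

Δ: Δ0=-1, Δ1=-5/2, Δ2=7/2, Δ3=-2
row 1: diag=6, rhs=-9; c'=1/3, d'=-3/2
row 2: denom=8−2·1/3=22/3; d'=(36−2·-3/2)/(22/3)=117/22
row 3: denom=8−2·3/11=82/11; d'=(-33−2·117/22)/(82/11)=-240/41
back: M3=-240/41
back: M2=117/22−3/11·-240/41=567/82
back: M1=-3/2−1/3·567/82=-156/41
M: M0=0, M1=-156/41, M2=567/82, M3=-240/41, M4=0
seg 0: a=3, c=M0/2=0, d=(M1−M0)/(6·1)=-26/41, b=Δ0−h0·(2M0+M1)/6=-15/41
seg 1: a=2, c=M1/2=-78/41, d=(M2−M1)/(6·2)=293/328, b=Δ1−h1·(2M1+M2)/6=-93/41
seg 2: a=-3, c=M2/2=567/164, d=(M3−M2)/(6·2)=-349/328, b=Δ2−h2·(2M2+M3)/6=69/82
seg 3: a=4, c=M3/2=-120/41, d=(M4−M3)/(6·2)=20/41, b=Δ3−h3·(2M3+M4)/6=78/41
t_q=1/2 → seg 0, τ=1/2; S=3+-15/41·τ+0·τ²+-26/41·τ³=449/164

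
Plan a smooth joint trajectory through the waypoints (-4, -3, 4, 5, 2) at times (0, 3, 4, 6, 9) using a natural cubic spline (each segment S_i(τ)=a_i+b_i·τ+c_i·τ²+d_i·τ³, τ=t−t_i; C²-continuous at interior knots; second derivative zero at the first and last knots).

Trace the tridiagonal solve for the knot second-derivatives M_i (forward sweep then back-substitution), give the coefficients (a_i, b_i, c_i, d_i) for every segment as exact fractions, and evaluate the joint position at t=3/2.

Δ: Δ0=1/3, Δ1=7, Δ2=1/2, Δ3=-1
row 1: diag=8, rhs=40; c'=1/8, d'=5
row 2: denom=6−1·1/8=47/8; d'=(-39−1·5)/(47/8)=-352/47
row 3: denom=10−2·16/47=438/47; d'=(-9−2·-352/47)/(438/47)=281/438
back: M3=281/438
back: M2=-352/47−16/47·281/438=-1688/219
back: M1=5−1/8·-1688/219=1306/219
M: M0=0, M1=1306/219, M2=-1688/219, M3=281/438, M4=0
seg 0: a=-4, c=M0/2=0, d=(M1−M0)/(6·3)=653/1971, b=Δ0−h0·(2M0+M1)/6=-580/219
seg 1: a=-3, c=M1/2=653/219, d=(M2−M1)/(6·1)=-499/219, b=Δ1−h1·(2M1+M2)/6=1379/219
seg 2: a=4, c=M2/2=-844/219, d=(M3−M2)/(6·2)=1219/1752, b=Δ2−h2·(2M2+M3)/6=396/73
seg 3: a=5, c=M3/2=281/876, d=(M4−M3)/(6·3)=-281/7884, b=Δ3−h3·(2M3+M4)/6=-719/438
t_q=3/2 → seg 0, τ=3/2; S=-4+-580/219·τ+0·τ²+653/1971·τ³=-4003/584

  seg 0: a=-4 b=-580/219 c=0 d=653/1971
  seg 1: a=-3 b=1379/219 c=653/219 d=-499/219
  seg 2: a=4 b=396/73 c=-844/219 d=1219/1752
  seg 3: a=5 b=-719/438 c=281/876 d=-281/7884
S(3/2) = -4003/584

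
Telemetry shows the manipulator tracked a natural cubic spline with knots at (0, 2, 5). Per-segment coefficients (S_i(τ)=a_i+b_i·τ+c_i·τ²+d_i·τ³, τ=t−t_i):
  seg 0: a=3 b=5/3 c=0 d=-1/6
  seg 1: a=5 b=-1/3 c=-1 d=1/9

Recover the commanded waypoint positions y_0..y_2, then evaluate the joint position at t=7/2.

y_0=3 y_1=5 y_2=-2
S(7/2) = 21/8

y_0 = S_0(0) = a_0 = 3
y_1 = S_1(0) = a_1 = 5
y_2 = S_1(3) = -2
t_q=7/2 is in segment 1 (τ=3/2); S_1(τ)=21/8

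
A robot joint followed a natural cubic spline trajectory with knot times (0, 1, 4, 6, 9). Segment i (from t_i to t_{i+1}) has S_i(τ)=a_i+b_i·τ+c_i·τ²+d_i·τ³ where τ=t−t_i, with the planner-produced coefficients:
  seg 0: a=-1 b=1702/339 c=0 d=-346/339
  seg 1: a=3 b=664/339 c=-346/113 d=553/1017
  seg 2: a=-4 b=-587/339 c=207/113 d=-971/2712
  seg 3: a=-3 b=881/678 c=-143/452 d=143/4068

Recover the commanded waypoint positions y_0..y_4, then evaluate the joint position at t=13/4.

y_0 = S_0(0) = a_0 = -1
y_1 = S_1(0) = a_1 = 3
y_2 = S_2(0) = a_2 = -4
y_3 = S_3(0) = a_3 = -3
y_4 = S_3(3) = -1
t_q=13/4 is in segment 1 (τ=9/4); S_1(τ)=-13743/7232

y_0=-1 y_1=3 y_2=-4 y_3=-3 y_4=-1
S(13/4) = -13743/7232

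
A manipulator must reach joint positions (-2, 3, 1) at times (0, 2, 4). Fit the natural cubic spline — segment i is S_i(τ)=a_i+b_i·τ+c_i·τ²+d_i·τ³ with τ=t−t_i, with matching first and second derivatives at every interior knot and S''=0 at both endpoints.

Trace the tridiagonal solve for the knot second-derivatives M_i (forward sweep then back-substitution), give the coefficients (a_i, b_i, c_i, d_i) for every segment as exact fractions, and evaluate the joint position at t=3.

Δ: Δ0=5/2, Δ1=-1
row 1: diag=8, rhs=-21; c'=1/4, d'=-21/8
back: M1=-21/8
M: M0=0, M1=-21/8, M2=0
seg 0: a=-2, c=M0/2=0, d=(M1−M0)/(6·2)=-7/32, b=Δ0−h0·(2M0+M1)/6=27/8
seg 1: a=3, c=M1/2=-21/16, d=(M2−M1)/(6·2)=7/32, b=Δ1−h1·(2M1+M2)/6=3/4
t_q=3 → seg 1, τ=1; S=3+3/4·τ+-21/16·τ²+7/32·τ³=85/32

  seg 0: a=-2 b=27/8 c=0 d=-7/32
  seg 1: a=3 b=3/4 c=-21/16 d=7/32
S(3) = 85/32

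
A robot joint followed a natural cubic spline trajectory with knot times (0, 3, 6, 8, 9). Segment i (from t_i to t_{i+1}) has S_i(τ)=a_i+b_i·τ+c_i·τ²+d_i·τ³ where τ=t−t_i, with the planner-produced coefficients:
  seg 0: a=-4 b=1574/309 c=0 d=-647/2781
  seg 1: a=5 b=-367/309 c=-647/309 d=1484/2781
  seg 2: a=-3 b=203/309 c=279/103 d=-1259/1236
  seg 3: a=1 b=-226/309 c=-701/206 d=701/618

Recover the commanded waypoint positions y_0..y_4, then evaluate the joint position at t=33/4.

y_0=-4 y_1=5 y_2=-3 y_3=1 y_4=-2
S(33/4) = 8203/13184

y_0 = S_0(0) = a_0 = -4
y_1 = S_1(0) = a_1 = 5
y_2 = S_2(0) = a_2 = -3
y_3 = S_3(0) = a_3 = 1
y_4 = S_3(1) = -2
t_q=33/4 is in segment 3 (τ=1/4); S_3(τ)=8203/13184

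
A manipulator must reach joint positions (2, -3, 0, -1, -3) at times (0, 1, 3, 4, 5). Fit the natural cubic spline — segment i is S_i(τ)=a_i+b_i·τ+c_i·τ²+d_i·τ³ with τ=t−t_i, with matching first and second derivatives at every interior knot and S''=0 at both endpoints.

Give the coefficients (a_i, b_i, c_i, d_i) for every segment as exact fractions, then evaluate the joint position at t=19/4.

Δ: Δ0=-5, Δ1=3/2, Δ2=-1, Δ3=-2
row 1: diag=6, rhs=39; c'=1/3, d'=13/2
row 2: denom=6−2·1/3=16/3; d'=(-15−2·13/2)/(16/3)=-21/4
row 3: denom=4−1·3/16=61/16; d'=(-6−1·-21/4)/(61/16)=-12/61
back: M3=-12/61
back: M2=-21/4−3/16·-12/61=-318/61
back: M1=13/2−1/3·-318/61=1005/122
M: M0=0, M1=1005/122, M2=-318/61, M3=-12/61, M4=0
seg 0: a=2, c=M0/2=0, d=(M1−M0)/(6·1)=335/244, b=Δ0−h0·(2M0+M1)/6=-1555/244
seg 1: a=-3, c=M1/2=1005/244, d=(M2−M1)/(6·2)=-547/488, b=Δ1−h1·(2M1+M2)/6=-275/122
seg 2: a=0, c=M2/2=-159/61, d=(M3−M2)/(6·1)=51/61, b=Δ2−h2·(2M2+M3)/6=47/61
seg 3: a=-1, c=M3/2=-6/61, d=(M4−M3)/(6·1)=2/61, b=Δ3−h3·(2M3+M4)/6=-118/61
t_q=19/4 → seg 3, τ=3/4; S=-1+-118/61·τ+-6/61·τ²+2/61·τ³=-4865/1952

  seg 0: a=2 b=-1555/244 c=0 d=335/244
  seg 1: a=-3 b=-275/122 c=1005/244 d=-547/488
  seg 2: a=0 b=47/61 c=-159/61 d=51/61
  seg 3: a=-1 b=-118/61 c=-6/61 d=2/61
S(19/4) = -4865/1952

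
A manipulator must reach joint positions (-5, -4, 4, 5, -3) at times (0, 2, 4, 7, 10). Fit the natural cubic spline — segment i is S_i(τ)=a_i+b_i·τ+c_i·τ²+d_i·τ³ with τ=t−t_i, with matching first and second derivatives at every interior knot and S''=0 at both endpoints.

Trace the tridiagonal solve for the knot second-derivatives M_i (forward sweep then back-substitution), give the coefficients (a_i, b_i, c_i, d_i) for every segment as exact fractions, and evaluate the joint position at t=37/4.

Δ: Δ0=1/2, Δ1=4, Δ2=1/3, Δ3=-8/3
row 1: diag=8, rhs=21; c'=1/4, d'=21/8
row 2: denom=10−2·1/4=19/2; d'=(-22−2·21/8)/(19/2)=-109/38
row 3: denom=12−3·6/19=210/19; d'=(-18−3·-109/38)/(210/19)=-17/20
back: M3=-17/20
back: M2=-109/38−6/19·-17/20=-13/5
back: M1=21/8−1/4·-13/5=131/40
M: M0=0, M1=131/40, M2=-13/5, M3=-17/20, M4=0
seg 0: a=-5, c=M0/2=0, d=(M1−M0)/(6·2)=131/480, b=Δ0−h0·(2M0+M1)/6=-71/120
seg 1: a=-4, c=M1/2=131/80, d=(M2−M1)/(6·2)=-47/96, b=Δ1−h1·(2M1+M2)/6=161/60
seg 2: a=4, c=M2/2=-13/10, d=(M3−M2)/(6·3)=7/72, b=Δ2−h2·(2M2+M3)/6=403/120
seg 3: a=5, c=M3/2=-17/40, d=(M4−M3)/(6·3)=17/360, b=Δ3−h3·(2M3+M4)/6=-109/60
t_q=37/4 → seg 3, τ=9/4; S=5+-109/60·τ+-17/40·τ²+17/360·τ³=-359/512

  seg 0: a=-5 b=-71/120 c=0 d=131/480
  seg 1: a=-4 b=161/60 c=131/80 d=-47/96
  seg 2: a=4 b=403/120 c=-13/10 d=7/72
  seg 3: a=5 b=-109/60 c=-17/40 d=17/360
S(37/4) = -359/512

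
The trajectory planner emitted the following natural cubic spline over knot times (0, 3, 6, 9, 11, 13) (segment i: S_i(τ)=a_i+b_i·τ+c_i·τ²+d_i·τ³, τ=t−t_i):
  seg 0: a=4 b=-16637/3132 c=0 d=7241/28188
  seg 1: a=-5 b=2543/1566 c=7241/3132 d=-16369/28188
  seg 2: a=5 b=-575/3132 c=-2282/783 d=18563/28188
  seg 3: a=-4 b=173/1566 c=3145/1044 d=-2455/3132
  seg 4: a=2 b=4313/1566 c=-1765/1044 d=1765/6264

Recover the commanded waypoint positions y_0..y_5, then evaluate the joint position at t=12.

y_0 = S_0(0) = a_0 = 4
y_1 = S_1(0) = a_1 = -5
y_2 = S_2(0) = a_2 = 5
y_3 = S_3(0) = a_3 = -4
y_4 = S_4(0) = a_4 = 2
y_5 = S_4(2) = 3
t_q=12 is in segment 4 (τ=1); S_4(τ)=6985/2088

y_0=4 y_1=-5 y_2=5 y_3=-4 y_4=2 y_5=3
S(12) = 6985/2088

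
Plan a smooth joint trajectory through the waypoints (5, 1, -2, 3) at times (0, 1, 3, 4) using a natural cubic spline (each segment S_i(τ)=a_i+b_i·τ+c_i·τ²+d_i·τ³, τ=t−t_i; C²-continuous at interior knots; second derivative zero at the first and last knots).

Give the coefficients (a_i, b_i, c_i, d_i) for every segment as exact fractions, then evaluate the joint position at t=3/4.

Δ: Δ0=-4, Δ1=-3/2, Δ2=5
row 1: diag=6, rhs=15; c'=1/3, d'=5/2
row 2: denom=6−2·1/3=16/3; d'=(39−2·5/2)/(16/3)=51/8
back: M2=51/8
back: M1=5/2−1/3·51/8=3/8
M: M0=0, M1=3/8, M2=51/8, M3=0
seg 0: a=5, c=M0/2=0, d=(M1−M0)/(6·1)=1/16, b=Δ0−h0·(2M0+M1)/6=-65/16
seg 1: a=1, c=M1/2=3/16, d=(M2−M1)/(6·2)=1/2, b=Δ1−h1·(2M1+M2)/6=-31/8
seg 2: a=-2, c=M2/2=51/16, d=(M3−M2)/(6·1)=-17/16, b=Δ2−h2·(2M2+M3)/6=23/8
t_q=3/4 → seg 0, τ=3/4; S=5+-65/16·τ+0·τ²+1/16·τ³=2027/1024

  seg 0: a=5 b=-65/16 c=0 d=1/16
  seg 1: a=1 b=-31/8 c=3/16 d=1/2
  seg 2: a=-2 b=23/8 c=51/16 d=-17/16
S(3/4) = 2027/1024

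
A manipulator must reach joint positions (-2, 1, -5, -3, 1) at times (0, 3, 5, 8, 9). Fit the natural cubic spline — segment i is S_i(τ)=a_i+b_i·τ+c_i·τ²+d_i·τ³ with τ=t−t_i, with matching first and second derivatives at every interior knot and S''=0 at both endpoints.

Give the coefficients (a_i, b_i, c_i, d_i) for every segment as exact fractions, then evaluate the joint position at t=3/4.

Δ: Δ0=1, Δ1=-3, Δ2=2/3, Δ3=4
row 1: diag=10, rhs=-24; c'=1/5, d'=-12/5
row 2: denom=10−2·1/5=48/5; d'=(22−2·-12/5)/(48/5)=67/24
row 3: denom=8−3·5/16=113/16; d'=(20−3·67/24)/(113/16)=186/113
back: M3=186/113
back: M2=67/24−5/16·186/113=772/339
back: M1=-12/5−1/5·772/339=-968/339
M: M0=0, M1=-968/339, M2=772/339, M3=186/113, M4=0
seg 0: a=-2, c=M0/2=0, d=(M1−M0)/(6·3)=-484/3051, b=Δ0−h0·(2M0+M1)/6=823/339
seg 1: a=1, c=M1/2=-484/339, d=(M2−M1)/(6·2)=145/339, b=Δ1−h1·(2M1+M2)/6=-629/339
seg 2: a=-5, c=M2/2=386/339, d=(M3−M2)/(6·3)=-107/3051, b=Δ2−h2·(2M2+M3)/6=-275/113
seg 3: a=-3, c=M3/2=93/113, d=(M4−M3)/(6·1)=-31/113, b=Δ3−h3·(2M3+M4)/6=390/113
t_q=3/4 → seg 0, τ=3/4; S=-2+823/339·τ+0·τ²+-484/3051·τ³=-445/1808

  seg 0: a=-2 b=823/339 c=0 d=-484/3051
  seg 1: a=1 b=-629/339 c=-484/339 d=145/339
  seg 2: a=-5 b=-275/113 c=386/339 d=-107/3051
  seg 3: a=-3 b=390/113 c=93/113 d=-31/113
S(3/4) = -445/1808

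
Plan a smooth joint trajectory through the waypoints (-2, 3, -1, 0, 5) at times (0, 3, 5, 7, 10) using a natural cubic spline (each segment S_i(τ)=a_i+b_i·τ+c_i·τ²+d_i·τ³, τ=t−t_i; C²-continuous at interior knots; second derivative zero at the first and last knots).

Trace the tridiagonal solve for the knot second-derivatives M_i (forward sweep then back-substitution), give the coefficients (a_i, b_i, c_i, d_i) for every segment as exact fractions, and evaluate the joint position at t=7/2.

Δ: Δ0=5/3, Δ1=-2, Δ2=1/2, Δ3=5/3
row 1: diag=10, rhs=-22; c'=1/5, d'=-11/5
row 2: denom=8−2·1/5=38/5; d'=(15−2·-11/5)/(38/5)=97/38
row 3: denom=10−2·5/19=180/19; d'=(7−2·97/38)/(180/19)=1/5
back: M3=1/5
back: M2=97/38−5/19·1/5=5/2
back: M1=-11/5−1/5·5/2=-27/10
M: M0=0, M1=-27/10, M2=5/2, M3=1/5, M4=0
seg 0: a=-2, c=M0/2=0, d=(M1−M0)/(6·3)=-3/20, b=Δ0−h0·(2M0+M1)/6=181/60
seg 1: a=3, c=M1/2=-27/20, d=(M2−M1)/(6·2)=13/30, b=Δ1−h1·(2M1+M2)/6=-31/30
seg 2: a=-1, c=M2/2=5/4, d=(M3−M2)/(6·2)=-23/120, b=Δ2−h2·(2M2+M3)/6=-37/30
seg 3: a=0, c=M3/2=1/10, d=(M4−M3)/(6·3)=-1/90, b=Δ3−h3·(2M3+M4)/6=22/15
t_q=7/2 → seg 1, τ=1/2; S=3+-31/30·τ+-27/20·τ²+13/30·τ³=11/5

  seg 0: a=-2 b=181/60 c=0 d=-3/20
  seg 1: a=3 b=-31/30 c=-27/20 d=13/30
  seg 2: a=-1 b=-37/30 c=5/4 d=-23/120
  seg 3: a=0 b=22/15 c=1/10 d=-1/90
S(7/2) = 11/5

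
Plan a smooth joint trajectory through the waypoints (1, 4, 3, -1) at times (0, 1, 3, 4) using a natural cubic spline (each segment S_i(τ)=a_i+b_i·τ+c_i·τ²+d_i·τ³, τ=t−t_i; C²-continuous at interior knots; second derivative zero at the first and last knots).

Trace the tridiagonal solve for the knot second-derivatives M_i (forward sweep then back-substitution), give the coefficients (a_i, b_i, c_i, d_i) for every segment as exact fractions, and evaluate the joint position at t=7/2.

Δ: Δ0=3, Δ1=-1/2, Δ2=-4
row 1: diag=6, rhs=-21; c'=1/3, d'=-7/2
row 2: denom=6−2·1/3=16/3; d'=(-21−2·-7/2)/(16/3)=-21/8
back: M2=-21/8
back: M1=-7/2−1/3·-21/8=-21/8
M: M0=0, M1=-21/8, M2=-21/8, M3=0
seg 0: a=1, c=M0/2=0, d=(M1−M0)/(6·1)=-7/16, b=Δ0−h0·(2M0+M1)/6=55/16
seg 1: a=4, c=M1/2=-21/16, d=(M2−M1)/(6·2)=0, b=Δ1−h1·(2M1+M2)/6=17/8
seg 2: a=3, c=M2/2=-21/16, d=(M3−M2)/(6·1)=7/16, b=Δ2−h2·(2M2+M3)/6=-25/8
t_q=7/2 → seg 2, τ=1/2; S=3+-25/8·τ+-21/16·τ²+7/16·τ³=149/128

  seg 0: a=1 b=55/16 c=0 d=-7/16
  seg 1: a=4 b=17/8 c=-21/16 d=0
  seg 2: a=3 b=-25/8 c=-21/16 d=7/16
S(7/2) = 149/128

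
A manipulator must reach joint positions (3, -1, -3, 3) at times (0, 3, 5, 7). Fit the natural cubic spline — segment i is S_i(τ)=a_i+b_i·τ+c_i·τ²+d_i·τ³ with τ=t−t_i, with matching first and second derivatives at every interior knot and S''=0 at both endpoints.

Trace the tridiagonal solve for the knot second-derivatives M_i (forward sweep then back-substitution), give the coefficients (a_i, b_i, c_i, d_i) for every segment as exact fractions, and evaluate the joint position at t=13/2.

Δ: Δ0=-4/3, Δ1=-1, Δ2=3
row 1: diag=10, rhs=2; c'=1/5, d'=1/5
row 2: denom=8−2·1/5=38/5; d'=(24−2·1/5)/(38/5)=59/19
back: M2=59/19
back: M1=1/5−1/5·59/19=-8/19
M: M0=0, M1=-8/19, M2=59/19, M3=0
seg 0: a=3, c=M0/2=0, d=(M1−M0)/(6·3)=-4/171, b=Δ0−h0·(2M0+M1)/6=-64/57
seg 1: a=-1, c=M1/2=-4/19, d=(M2−M1)/(6·2)=67/228, b=Δ1−h1·(2M1+M2)/6=-100/57
seg 2: a=-3, c=M2/2=59/38, d=(M3−M2)/(6·2)=-59/228, b=Δ2−h2·(2M2+M3)/6=53/57
t_q=13/2 → seg 2, τ=3/2; S=-3+53/57·τ+59/38·τ²+-59/228·τ³=617/608

  seg 0: a=3 b=-64/57 c=0 d=-4/171
  seg 1: a=-1 b=-100/57 c=-4/19 d=67/228
  seg 2: a=-3 b=53/57 c=59/38 d=-59/228
S(13/2) = 617/608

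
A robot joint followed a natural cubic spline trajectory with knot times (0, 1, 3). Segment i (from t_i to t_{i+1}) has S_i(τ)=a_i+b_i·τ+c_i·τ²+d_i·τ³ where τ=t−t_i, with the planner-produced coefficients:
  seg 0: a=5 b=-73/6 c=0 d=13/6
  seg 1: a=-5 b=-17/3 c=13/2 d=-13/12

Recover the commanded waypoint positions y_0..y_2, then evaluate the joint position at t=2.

y_0=5 y_1=-5 y_2=1
S(2) = -21/4

y_0 = S_0(0) = a_0 = 5
y_1 = S_1(0) = a_1 = -5
y_2 = S_1(2) = 1
t_q=2 is in segment 1 (τ=1); S_1(τ)=-21/4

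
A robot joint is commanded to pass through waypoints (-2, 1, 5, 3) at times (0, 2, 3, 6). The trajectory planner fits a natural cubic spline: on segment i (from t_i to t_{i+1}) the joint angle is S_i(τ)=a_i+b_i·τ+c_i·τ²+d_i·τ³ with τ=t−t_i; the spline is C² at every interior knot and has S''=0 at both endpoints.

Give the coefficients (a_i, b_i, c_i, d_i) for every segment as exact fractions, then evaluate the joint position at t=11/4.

Δ: Δ0=3/2, Δ1=4, Δ2=-2/3
row 1: diag=6, rhs=15; c'=1/6, d'=5/2
row 2: denom=8−1·1/6=47/6; d'=(-28−1·5/2)/(47/6)=-183/47
back: M2=-183/47
back: M1=5/2−1/6·-183/47=148/47
M: M0=0, M1=148/47, M2=-183/47, M3=0
seg 0: a=-2, c=M0/2=0, d=(M1−M0)/(6·2)=37/141, b=Δ0−h0·(2M0+M1)/6=127/282
seg 1: a=1, c=M1/2=74/47, d=(M2−M1)/(6·1)=-331/282, b=Δ1−h1·(2M1+M2)/6=1015/282
seg 2: a=5, c=M2/2=-183/94, d=(M3−M2)/(6·3)=61/282, b=Δ2−h2·(2M2+M3)/6=455/141
t_q=11/4 → seg 1, τ=3/4; S=1+1015/282·τ+74/47·τ²+-331/282·τ³=24605/6016

  seg 0: a=-2 b=127/282 c=0 d=37/141
  seg 1: a=1 b=1015/282 c=74/47 d=-331/282
  seg 2: a=5 b=455/141 c=-183/94 d=61/282
S(11/4) = 24605/6016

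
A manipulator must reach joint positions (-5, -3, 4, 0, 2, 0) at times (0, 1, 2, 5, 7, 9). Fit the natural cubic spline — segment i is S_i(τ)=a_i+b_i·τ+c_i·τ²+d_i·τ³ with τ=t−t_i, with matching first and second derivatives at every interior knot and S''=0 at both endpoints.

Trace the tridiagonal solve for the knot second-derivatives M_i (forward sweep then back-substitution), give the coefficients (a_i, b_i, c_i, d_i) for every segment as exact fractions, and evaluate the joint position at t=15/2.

  seg 0: a=-5 b=566/1551 c=0 d=2536/1551
  seg 1: a=-3 b=8174/1551 c=2536/517 d=-4925/1551
  seg 2: a=4 b=8615/1551 c=-2389/517 d=1202/1551
  seg 3: a=0 b=-1933/1551 c=1217/517 d=-1909/3102
  seg 4: a=2 b=1217/1551 c=-692/517 d=346/1551
S(15/2) = 4313/2068

Δ: Δ0=2, Δ1=7, Δ2=-4/3, Δ3=1, Δ4=-1
row 1: diag=4, rhs=30; c'=1/4, d'=15/2
row 2: denom=8−1·1/4=31/4; d'=(-50−1·15/2)/(31/4)=-230/31
row 3: denom=10−3·12/31=274/31; d'=(14−3·-230/31)/(274/31)=562/137
row 4: denom=8−2·31/137=1034/137; d'=(-12−2·562/137)/(1034/137)=-1384/517
back: M4=-1384/517
back: M3=562/137−31/137·-1384/517=2434/517
back: M2=-230/31−12/31·2434/517=-4778/517
back: M1=15/2−1/4·-4778/517=5072/517
M: M0=0, M1=5072/517, M2=-4778/517, M3=2434/517, M4=-1384/517, M5=0
seg 0: a=-5, c=M0/2=0, d=(M1−M0)/(6·1)=2536/1551, b=Δ0−h0·(2M0+M1)/6=566/1551
seg 1: a=-3, c=M1/2=2536/517, d=(M2−M1)/(6·1)=-4925/1551, b=Δ1−h1·(2M1+M2)/6=8174/1551
seg 2: a=4, c=M2/2=-2389/517, d=(M3−M2)/(6·3)=1202/1551, b=Δ2−h2·(2M2+M3)/6=8615/1551
seg 3: a=0, c=M3/2=1217/517, d=(M4−M3)/(6·2)=-1909/3102, b=Δ3−h3·(2M3+M4)/6=-1933/1551
seg 4: a=2, c=M4/2=-692/517, d=(M5−M4)/(6·2)=346/1551, b=Δ4−h4·(2M4+M5)/6=1217/1551
t_q=15/2 → seg 4, τ=1/2; S=2+1217/1551·τ+-692/517·τ²+346/1551·τ³=4313/2068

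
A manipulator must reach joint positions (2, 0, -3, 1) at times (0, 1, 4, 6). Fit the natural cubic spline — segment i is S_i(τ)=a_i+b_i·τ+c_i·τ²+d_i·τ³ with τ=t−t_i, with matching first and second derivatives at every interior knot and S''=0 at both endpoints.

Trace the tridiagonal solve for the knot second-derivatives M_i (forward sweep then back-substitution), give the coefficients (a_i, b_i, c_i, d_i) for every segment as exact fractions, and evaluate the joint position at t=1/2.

Δ: Δ0=-2, Δ1=-1, Δ2=2
row 1: diag=8, rhs=6; c'=3/8, d'=3/4
row 2: denom=10−3·3/8=71/8; d'=(18−3·3/4)/(71/8)=126/71
back: M2=126/71
back: M1=3/4−3/8·126/71=6/71
M: M0=0, M1=6/71, M2=126/71, M3=0
seg 0: a=2, c=M0/2=0, d=(M1−M0)/(6·1)=1/71, b=Δ0−h0·(2M0+M1)/6=-143/71
seg 1: a=0, c=M1/2=3/71, d=(M2−M1)/(6·3)=20/213, b=Δ1−h1·(2M1+M2)/6=-140/71
seg 2: a=-3, c=M2/2=63/71, d=(M3−M2)/(6·2)=-21/142, b=Δ2−h2·(2M2+M3)/6=58/71
t_q=1/2 → seg 0, τ=1/2; S=2+-143/71·τ+0·τ²+1/71·τ³=565/568

  seg 0: a=2 b=-143/71 c=0 d=1/71
  seg 1: a=0 b=-140/71 c=3/71 d=20/213
  seg 2: a=-3 b=58/71 c=63/71 d=-21/142
S(1/2) = 565/568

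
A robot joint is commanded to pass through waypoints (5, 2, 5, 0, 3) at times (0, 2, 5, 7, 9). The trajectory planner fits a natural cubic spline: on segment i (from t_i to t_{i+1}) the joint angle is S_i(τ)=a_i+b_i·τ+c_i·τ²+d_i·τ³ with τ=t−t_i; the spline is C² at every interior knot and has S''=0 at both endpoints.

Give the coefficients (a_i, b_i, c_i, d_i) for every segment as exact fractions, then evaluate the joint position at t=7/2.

  seg 0: a=5 b=-407/172 c=0 d=149/688
  seg 1: a=2 b=10/43 c=447/344 d=-359/1032
  seg 2: a=5 b=-469/344 c=-315/172 d=869/1376
  seg 3: a=0 b=-191/172 c=1347/688 d=-449/1376
S(7/2) = 11279/2752

Δ: Δ0=-3/2, Δ1=1, Δ2=-5/2, Δ3=3/2
row 1: diag=10, rhs=15; c'=3/10, d'=3/2
row 2: denom=10−3·3/10=91/10; d'=(-21−3·3/2)/(91/10)=-255/91
row 3: denom=8−2·20/91=688/91; d'=(24−2·-255/91)/(688/91)=1347/344
back: M3=1347/344
back: M2=-255/91−20/91·1347/344=-315/86
back: M1=3/2−3/10·-315/86=447/172
M: M0=0, M1=447/172, M2=-315/86, M3=1347/344, M4=0
seg 0: a=5, c=M0/2=0, d=(M1−M0)/(6·2)=149/688, b=Δ0−h0·(2M0+M1)/6=-407/172
seg 1: a=2, c=M1/2=447/344, d=(M2−M1)/(6·3)=-359/1032, b=Δ1−h1·(2M1+M2)/6=10/43
seg 2: a=5, c=M2/2=-315/172, d=(M3−M2)/(6·2)=869/1376, b=Δ2−h2·(2M2+M3)/6=-469/344
seg 3: a=0, c=M3/2=1347/688, d=(M4−M3)/(6·2)=-449/1376, b=Δ3−h3·(2M3+M4)/6=-191/172
t_q=7/2 → seg 1, τ=3/2; S=2+10/43·τ+447/344·τ²+-359/1032·τ³=11279/2752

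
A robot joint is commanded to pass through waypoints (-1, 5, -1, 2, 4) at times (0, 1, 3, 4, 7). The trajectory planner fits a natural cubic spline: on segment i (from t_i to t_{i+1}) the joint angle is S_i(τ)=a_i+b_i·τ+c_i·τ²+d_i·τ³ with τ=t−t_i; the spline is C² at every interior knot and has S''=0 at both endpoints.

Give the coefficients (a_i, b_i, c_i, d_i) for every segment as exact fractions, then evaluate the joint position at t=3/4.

  seg 0: a=-1 b=6071/750 c=0 d=-1571/750
  seg 1: a=5 b=679/375 c=-1571/250 d=2909/1500
  seg 2: a=-1 b=-4/75 c=669/125 d=-862/375
  seg 3: a=2 b=1408/375 c=-193/125 d=193/1125
S(3/4) = 66997/16000

Δ: Δ0=6, Δ1=-3, Δ2=3, Δ3=2/3
row 1: diag=6, rhs=-54; c'=1/3, d'=-9
row 2: denom=6−2·1/3=16/3; d'=(36−2·-9)/(16/3)=81/8
row 3: denom=8−1·3/16=125/16; d'=(-14−1·81/8)/(125/16)=-386/125
back: M3=-386/125
back: M2=81/8−3/16·-386/125=1338/125
back: M1=-9−1/3·1338/125=-1571/125
M: M0=0, M1=-1571/125, M2=1338/125, M3=-386/125, M4=0
seg 0: a=-1, c=M0/2=0, d=(M1−M0)/(6·1)=-1571/750, b=Δ0−h0·(2M0+M1)/6=6071/750
seg 1: a=5, c=M1/2=-1571/250, d=(M2−M1)/(6·2)=2909/1500, b=Δ1−h1·(2M1+M2)/6=679/375
seg 2: a=-1, c=M2/2=669/125, d=(M3−M2)/(6·1)=-862/375, b=Δ2−h2·(2M2+M3)/6=-4/75
seg 3: a=2, c=M3/2=-193/125, d=(M4−M3)/(6·3)=193/1125, b=Δ3−h3·(2M3+M4)/6=1408/375
t_q=3/4 → seg 0, τ=3/4; S=-1+6071/750·τ+0·τ²+-1571/750·τ³=66997/16000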